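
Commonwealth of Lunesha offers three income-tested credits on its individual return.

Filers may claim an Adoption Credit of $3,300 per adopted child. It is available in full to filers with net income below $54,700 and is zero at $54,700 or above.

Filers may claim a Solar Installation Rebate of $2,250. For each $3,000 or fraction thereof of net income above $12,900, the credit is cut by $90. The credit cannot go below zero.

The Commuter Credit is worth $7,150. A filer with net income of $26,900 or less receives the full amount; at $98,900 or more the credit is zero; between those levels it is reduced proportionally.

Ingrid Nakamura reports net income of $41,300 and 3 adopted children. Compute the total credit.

Adoption Credit: base = 3 × $3,300 = $9,900. $41,300 is below the $54,700 cutoff, so the full $9,900 applies.
Solar Installation Rebate: income exceeds $12,900 by $28,400, which is 10 full-or-partial $3,000 increments; reduction = 10 × $90 = $900, leaving $1,350.
Commuter Credit: $41,300 is $14,400 into a $72,000 phase-out range, leaving 57,600/72,000 of the credit: $7,150 × 57,600/72,000 = $5,720.
Total: $9,900 + $1,350 + $5,720 = $16,970.

$16,970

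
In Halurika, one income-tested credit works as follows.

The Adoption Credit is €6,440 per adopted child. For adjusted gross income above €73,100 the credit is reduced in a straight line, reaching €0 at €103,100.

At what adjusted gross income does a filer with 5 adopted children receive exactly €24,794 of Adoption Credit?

Full credit = 5 × €6,440 = €32,200.
€24,794 is 24,794/32,200 of the full €32,200, so 7,406/32,200 of the €30,000 range has been used: income = €73,100 + €30,000 × 7,406/32,200 = €80,000.

€80,000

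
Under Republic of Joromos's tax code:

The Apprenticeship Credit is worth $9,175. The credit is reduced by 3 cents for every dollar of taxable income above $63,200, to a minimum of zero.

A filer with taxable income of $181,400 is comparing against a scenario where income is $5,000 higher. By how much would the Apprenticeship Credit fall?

At $181,400 — 3% of the $118,200 excess over $63,200 is $3,546; credit = $9,175 − $3,546 = $5,629.
At $186,400 — 3% of the $123,200 excess over $63,200 is $3,696; credit = $9,175 − $3,696 = $5,479.
Lost: $5,629 − $5,479 = $150.

$150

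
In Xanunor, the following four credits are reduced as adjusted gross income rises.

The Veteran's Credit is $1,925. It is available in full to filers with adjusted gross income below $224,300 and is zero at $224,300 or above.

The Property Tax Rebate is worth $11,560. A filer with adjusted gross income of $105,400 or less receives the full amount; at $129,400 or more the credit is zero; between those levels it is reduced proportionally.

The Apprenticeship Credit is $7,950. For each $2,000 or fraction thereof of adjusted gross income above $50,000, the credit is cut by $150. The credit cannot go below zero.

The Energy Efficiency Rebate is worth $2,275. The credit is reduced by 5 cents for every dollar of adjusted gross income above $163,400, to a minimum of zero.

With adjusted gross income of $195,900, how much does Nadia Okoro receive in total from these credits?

$2,575

Veteran's Credit: $195,900 is below the $224,300 cutoff, so the full $1,925 applies.
Property Tax Rebate: $195,900 is at or above $129,400, so the credit is $0.
Apprenticeship Credit: income exceeds $50,000 by $145,900 → 73 increments × $150 = $10,950 ≥ base, so the credit is $0.
Energy Efficiency Rebate: 5% of the $32,500 excess over $163,400 is $1,625; credit = $2,275 − $1,625 = $650.
Total: $1,925 + $0 + $0 + $650 = $2,575.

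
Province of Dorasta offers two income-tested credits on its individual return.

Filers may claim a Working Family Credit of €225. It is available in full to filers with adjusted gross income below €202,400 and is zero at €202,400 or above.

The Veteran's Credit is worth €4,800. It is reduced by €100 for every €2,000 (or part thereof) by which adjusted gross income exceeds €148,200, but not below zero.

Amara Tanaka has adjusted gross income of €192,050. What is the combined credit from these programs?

€2,825

Working Family Credit: €192,050 is below the €202,400 cutoff, so the full €225 applies.
Veteran's Credit: income exceeds €148,200 by €43,850, which is 22 full-or-partial €2,000 increments; reduction = 22 × €100 = €2,200, leaving €2,600.
Total: €225 + €2,600 = €2,825.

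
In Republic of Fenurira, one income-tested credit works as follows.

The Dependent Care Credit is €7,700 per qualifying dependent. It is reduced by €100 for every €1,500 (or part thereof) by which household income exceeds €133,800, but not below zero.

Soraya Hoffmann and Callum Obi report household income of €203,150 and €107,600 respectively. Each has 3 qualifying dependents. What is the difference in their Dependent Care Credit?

€4,700

Soraya (€203,150): Dependent Care Credit: base = 3 × €7,700 = €23,100. income exceeds €133,800 by €69,350, which is 47 full-or-partial €1,500 increments; reduction = 47 × €100 = €4,700, leaving €18,400.
Callum (€107,600): Dependent Care Credit: base = 3 × €7,700 = €23,100. €107,600 is at or below the €133,800 threshold, so the full €23,100 applies.
Difference: |€18,400 − €23,100| = €4,700.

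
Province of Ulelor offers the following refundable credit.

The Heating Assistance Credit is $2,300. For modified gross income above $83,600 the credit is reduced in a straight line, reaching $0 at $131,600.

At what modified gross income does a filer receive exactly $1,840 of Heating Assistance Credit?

$93,200

$1,840 is 1,840/2,300 of the full $2,300, so 460/2,300 of the $48,000 range has been used: income = $83,600 + $48,000 × 460/2,300 = $93,200.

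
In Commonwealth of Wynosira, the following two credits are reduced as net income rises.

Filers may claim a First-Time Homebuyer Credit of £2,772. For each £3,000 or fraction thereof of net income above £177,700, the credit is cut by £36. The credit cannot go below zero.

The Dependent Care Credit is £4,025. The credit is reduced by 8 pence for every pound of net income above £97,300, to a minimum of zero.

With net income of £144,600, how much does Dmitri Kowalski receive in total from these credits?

£3,013

First-Time Homebuyer Credit: £144,600 is at or below the £177,700 threshold, so the full £2,772 applies.
Dependent Care Credit: 8% of the £47,300 excess over £97,300 is £3,784; credit = £4,025 − £3,784 = £241.
Total: £2,772 + £241 = £3,013.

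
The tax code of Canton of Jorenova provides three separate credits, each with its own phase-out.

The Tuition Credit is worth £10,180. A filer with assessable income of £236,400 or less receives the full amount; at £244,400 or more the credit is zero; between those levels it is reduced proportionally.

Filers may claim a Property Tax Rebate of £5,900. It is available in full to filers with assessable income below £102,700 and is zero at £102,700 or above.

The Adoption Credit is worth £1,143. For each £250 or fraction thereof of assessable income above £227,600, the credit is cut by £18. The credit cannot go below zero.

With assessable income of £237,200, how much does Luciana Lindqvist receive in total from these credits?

Tuition Credit: £237,200 is £800 into a £8,000 phase-out range, leaving 7,200/8,000 of the credit: £10,180 × 7,200/8,000 = £9,162.
Property Tax Rebate: £237,200 meets or exceeds the £102,700 cutoff, so the credit is £0.
Adoption Credit: income exceeds £227,600 by £9,600, which is 39 full-or-partial £250 increments; reduction = 39 × £18 = £702, leaving £441.
Total: £9,162 + £0 + £441 = £9,603.

£9,603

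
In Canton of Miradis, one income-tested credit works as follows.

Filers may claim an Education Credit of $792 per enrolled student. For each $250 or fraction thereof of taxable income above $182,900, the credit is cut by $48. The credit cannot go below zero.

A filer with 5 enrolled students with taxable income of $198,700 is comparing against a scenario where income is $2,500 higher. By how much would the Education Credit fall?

At $198,700 — base = 5 × $792 = $3,960. income exceeds $182,900 by $15,800, which is 64 full-or-partial $250 increments; reduction = 64 × $48 = $3,072, leaving $888.
At $201,200 — base = 5 × $792 = $3,960. income exceeds $182,900 by $18,300, which is 74 full-or-partial $250 increments; reduction = 74 × $48 = $3,552, leaving $408.
Lost: $888 − $408 = $480.

$480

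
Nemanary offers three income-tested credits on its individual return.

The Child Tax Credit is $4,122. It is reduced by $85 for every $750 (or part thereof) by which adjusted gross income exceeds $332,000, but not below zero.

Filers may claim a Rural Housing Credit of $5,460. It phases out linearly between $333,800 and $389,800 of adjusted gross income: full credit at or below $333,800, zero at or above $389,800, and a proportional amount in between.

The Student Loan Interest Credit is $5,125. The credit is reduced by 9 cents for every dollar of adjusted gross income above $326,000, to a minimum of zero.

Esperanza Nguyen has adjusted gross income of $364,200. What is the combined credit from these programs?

Child Tax Credit: income exceeds $332,000 by $32,200, which is 43 full-or-partial $750 increments; reduction = 43 × $85 = $3,655, leaving $467.
Rural Housing Credit: $364,200 is $30,400 into a $56,000 phase-out range, leaving 25,600/56,000 of the credit: $5,460 × 25,600/56,000 = $2,496.
Student Loan Interest Credit: 9% of the $38,200 excess over $326,000 is $3,438; credit = $5,125 − $3,438 = $1,687.
Total: $467 + $2,496 + $1,687 = $4,650.

$4,650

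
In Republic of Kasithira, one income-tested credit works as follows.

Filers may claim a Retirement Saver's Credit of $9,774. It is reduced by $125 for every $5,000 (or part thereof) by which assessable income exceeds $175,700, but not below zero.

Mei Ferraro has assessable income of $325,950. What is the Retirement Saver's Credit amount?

Retirement Saver's Credit: income exceeds $175,700 by $150,250, which is 31 full-or-partial $5,000 increments; reduction = 31 × $125 = $3,875, leaving $5,899.

$5,899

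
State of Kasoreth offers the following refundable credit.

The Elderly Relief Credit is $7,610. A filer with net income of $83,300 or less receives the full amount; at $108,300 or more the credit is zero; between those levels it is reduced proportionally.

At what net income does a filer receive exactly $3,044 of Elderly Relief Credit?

$98,300

$3,044 is 3,044/7,610 of the full $7,610, so 4,566/7,610 of the $25,000 range has been used: income = $83,300 + $25,000 × 4,566/7,610 = $98,300.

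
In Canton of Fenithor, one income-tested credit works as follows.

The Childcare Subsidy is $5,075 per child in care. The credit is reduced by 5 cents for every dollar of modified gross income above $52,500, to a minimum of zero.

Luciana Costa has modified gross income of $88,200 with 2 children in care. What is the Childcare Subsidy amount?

Childcare Subsidy: base = 2 × $5,075 = $10,150. 5% of the $35,700 excess over $52,500 is $1,785; credit = $10,150 − $1,785 = $8,365.

$8,365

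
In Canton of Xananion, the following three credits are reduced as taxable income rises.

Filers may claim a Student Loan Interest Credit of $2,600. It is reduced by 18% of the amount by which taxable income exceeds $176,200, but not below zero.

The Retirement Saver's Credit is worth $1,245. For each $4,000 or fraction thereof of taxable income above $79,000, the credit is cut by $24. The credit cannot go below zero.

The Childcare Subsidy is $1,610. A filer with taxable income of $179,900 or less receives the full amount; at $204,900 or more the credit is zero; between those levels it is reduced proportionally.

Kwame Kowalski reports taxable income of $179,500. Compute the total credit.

$4,237

Student Loan Interest Credit: 18% of the $3,300 excess over $176,200 is $594; credit = $2,600 − $594 = $2,006.
Retirement Saver's Credit: income exceeds $79,000 by $100,500, which is 26 full-or-partial $4,000 increments; reduction = 26 × $24 = $624, leaving $621.
Childcare Subsidy: $179,500 is at or below the $179,900 threshold, so the full $1,610 applies.
Total: $2,006 + $621 + $1,610 = $4,237.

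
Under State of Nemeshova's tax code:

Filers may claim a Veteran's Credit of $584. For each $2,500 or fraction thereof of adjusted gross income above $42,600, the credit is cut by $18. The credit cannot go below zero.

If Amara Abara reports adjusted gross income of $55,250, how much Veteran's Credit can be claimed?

$476

Veteran's Credit: income exceeds $42,600 by $12,650, which is 6 full-or-partial $2,500 increments; reduction = 6 × $18 = $108, leaving $476.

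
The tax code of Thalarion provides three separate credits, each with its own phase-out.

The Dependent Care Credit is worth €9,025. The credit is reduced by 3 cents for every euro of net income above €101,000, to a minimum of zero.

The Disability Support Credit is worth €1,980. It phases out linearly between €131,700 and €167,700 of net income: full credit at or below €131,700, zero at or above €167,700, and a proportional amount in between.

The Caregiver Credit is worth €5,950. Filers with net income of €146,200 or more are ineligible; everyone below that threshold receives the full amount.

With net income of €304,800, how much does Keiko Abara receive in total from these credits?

€2,911

Dependent Care Credit: 3% of the €203,800 excess over €101,000 is €6,114; credit = €9,025 − €6,114 = €2,911.
Disability Support Credit: €304,800 is at or above €167,700, so the credit is €0.
Caregiver Credit: €304,800 meets or exceeds the €146,200 cutoff, so the credit is €0.
Total: €2,911 + €0 + €0 = €2,911.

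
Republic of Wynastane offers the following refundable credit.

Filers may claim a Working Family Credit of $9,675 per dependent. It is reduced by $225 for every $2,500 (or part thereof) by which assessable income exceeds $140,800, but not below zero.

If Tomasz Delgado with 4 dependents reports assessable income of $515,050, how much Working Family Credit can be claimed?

$4,950

Working Family Credit: base = 4 × $9,675 = $38,700. income exceeds $140,800 by $374,250, which is 150 full-or-partial $2,500 increments; reduction = 150 × $225 = $33,750, leaving $4,950.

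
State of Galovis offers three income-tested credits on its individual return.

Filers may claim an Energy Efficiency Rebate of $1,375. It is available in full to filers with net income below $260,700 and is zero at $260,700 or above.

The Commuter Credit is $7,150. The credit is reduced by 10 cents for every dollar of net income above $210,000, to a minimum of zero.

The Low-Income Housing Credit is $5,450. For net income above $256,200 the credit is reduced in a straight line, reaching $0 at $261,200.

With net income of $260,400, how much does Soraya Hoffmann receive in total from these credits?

Energy Efficiency Rebate: $260,400 is below the $260,700 cutoff, so the full $1,375 applies.
Commuter Credit: 10% of the $50,400 excess over $210,000 is $5,040; credit = $7,150 − $5,040 = $2,110.
Low-Income Housing Credit: $260,400 is $4,200 into a $5,000 phase-out range, leaving 800/5,000 of the credit: $5,450 × 800/5,000 = $872.
Total: $1,375 + $2,110 + $872 = $4,357.

$4,357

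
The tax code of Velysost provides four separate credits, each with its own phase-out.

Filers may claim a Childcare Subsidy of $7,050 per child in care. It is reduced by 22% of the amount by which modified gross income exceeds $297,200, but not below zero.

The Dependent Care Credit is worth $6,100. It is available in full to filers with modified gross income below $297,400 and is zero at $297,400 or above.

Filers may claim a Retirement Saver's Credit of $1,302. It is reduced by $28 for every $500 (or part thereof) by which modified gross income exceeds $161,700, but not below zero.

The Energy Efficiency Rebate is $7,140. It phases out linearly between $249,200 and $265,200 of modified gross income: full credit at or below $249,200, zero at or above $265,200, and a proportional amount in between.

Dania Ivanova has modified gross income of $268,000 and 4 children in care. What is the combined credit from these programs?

Childcare Subsidy: base = 4 × $7,050 = $28,200. $268,000 is at or below the $297,200 threshold, so the full $28,200 applies.
Dependent Care Credit: $268,000 is below the $297,400 cutoff, so the full $6,100 applies.
Retirement Saver's Credit: income exceeds $161,700 by $106,300 → 213 increments × $28 = $5,964 ≥ base, so the credit is $0.
Energy Efficiency Rebate: $268,000 is at or above $265,200, so the credit is $0.
Total: $28,200 + $6,100 + $0 + $0 = $34,300.

$34,300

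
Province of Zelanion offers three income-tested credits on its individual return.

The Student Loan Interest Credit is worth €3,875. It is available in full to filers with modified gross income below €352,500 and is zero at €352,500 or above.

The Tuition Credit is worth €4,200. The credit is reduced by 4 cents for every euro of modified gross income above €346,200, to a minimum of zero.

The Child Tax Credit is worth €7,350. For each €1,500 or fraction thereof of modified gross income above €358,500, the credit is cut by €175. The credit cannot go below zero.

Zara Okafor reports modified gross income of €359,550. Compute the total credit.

Student Loan Interest Credit: €359,550 meets or exceeds the €352,500 cutoff, so the credit is €0.
Tuition Credit: 4% of the €13,350 excess over €346,200 is €534; credit = €4,200 − €534 = €3,666.
Child Tax Credit: income exceeds €358,500 by €1,050, which is 1 full-or-partial €1,500 increment; reduction = 1 × €175 = €175, leaving €7,175.
Total: €0 + €3,666 + €7,175 = €10,841.

€10,841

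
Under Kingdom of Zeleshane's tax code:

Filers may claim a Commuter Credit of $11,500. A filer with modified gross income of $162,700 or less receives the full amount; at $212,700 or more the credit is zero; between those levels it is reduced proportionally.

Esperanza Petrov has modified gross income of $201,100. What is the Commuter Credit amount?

Commuter Credit: $201,100 is $38,400 into a $50,000 phase-out range, leaving 11,600/50,000 of the credit: $11,500 × 11,600/50,000 = $2,668.

$2,668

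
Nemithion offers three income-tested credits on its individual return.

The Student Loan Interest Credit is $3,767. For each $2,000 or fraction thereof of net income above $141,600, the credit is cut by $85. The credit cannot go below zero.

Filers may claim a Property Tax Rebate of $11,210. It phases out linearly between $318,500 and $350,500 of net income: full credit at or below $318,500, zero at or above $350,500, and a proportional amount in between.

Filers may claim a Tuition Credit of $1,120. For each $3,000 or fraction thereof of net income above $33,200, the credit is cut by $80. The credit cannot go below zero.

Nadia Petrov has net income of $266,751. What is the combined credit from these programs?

$11,210

Student Loan Interest Credit: income exceeds $141,600 by $125,151 → 63 increments × $85 = $5,355 ≥ base, so the credit is $0.
Property Tax Rebate: $266,751 is at or below the $318,500 threshold, so the full $11,210 applies.
Tuition Credit: income exceeds $33,200 by $233,551 → 78 increments × $80 = $6,240 ≥ base, so the credit is $0.
Total: $0 + $11,210 + $0 = $11,210.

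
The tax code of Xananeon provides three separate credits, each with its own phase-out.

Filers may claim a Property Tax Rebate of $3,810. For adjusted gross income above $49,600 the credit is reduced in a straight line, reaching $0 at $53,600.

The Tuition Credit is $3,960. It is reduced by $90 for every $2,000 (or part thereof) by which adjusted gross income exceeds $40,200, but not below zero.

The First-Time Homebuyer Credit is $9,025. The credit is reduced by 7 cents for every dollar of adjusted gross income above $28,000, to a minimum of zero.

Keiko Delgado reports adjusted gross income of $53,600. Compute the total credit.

Property Tax Rebate: $53,600 is at or above $53,600, so the credit is $0.
Tuition Credit: income exceeds $40,200 by $13,400, which is 7 full-or-partial $2,000 increments; reduction = 7 × $90 = $630, leaving $3,330.
First-Time Homebuyer Credit: 7% of the $25,600 excess over $28,000 is $1,792; credit = $9,025 − $1,792 = $7,233.
Total: $0 + $3,330 + $7,233 = $10,563.

$10,563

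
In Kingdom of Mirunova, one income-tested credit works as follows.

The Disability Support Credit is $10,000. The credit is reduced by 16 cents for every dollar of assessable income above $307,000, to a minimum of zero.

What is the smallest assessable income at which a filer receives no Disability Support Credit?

The credit falls by 16% of each dollar above $307,000, so it reaches zero when the excess is $10,000 / 16% = $62,500: income = $307,000 + $62,500 = $369,500.

$369,500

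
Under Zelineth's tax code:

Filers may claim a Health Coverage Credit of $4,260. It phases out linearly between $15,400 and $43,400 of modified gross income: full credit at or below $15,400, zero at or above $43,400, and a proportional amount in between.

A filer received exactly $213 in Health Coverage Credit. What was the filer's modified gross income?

$213 is 213/4,260 of the full $4,260, so 4,047/4,260 of the $28,000 range has been used: income = $15,400 + $28,000 × 4,047/4,260 = $42,000.

$42,000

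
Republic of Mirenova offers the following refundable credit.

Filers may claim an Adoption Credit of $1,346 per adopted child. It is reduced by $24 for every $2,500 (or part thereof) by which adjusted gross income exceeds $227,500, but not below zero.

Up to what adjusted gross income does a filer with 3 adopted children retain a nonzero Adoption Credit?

Full credit = 3 × $1,346 = $4,038.
After 168 increments the reduction is 168 × $24 = $4,032, leaving $6; one more increment wipes it out. Increment 168 ends at excess 168 × $2,500 = $420,000, so the highest qualifying income is $227,500 + $420,000 = $647,500.

$647,500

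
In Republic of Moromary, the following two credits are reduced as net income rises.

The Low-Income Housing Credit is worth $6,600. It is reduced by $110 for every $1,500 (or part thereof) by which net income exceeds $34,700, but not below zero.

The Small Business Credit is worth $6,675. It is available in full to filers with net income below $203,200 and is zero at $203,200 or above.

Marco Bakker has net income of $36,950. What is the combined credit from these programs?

$13,055

Low-Income Housing Credit: income exceeds $34,700 by $2,250, which is 2 full-or-partial $1,500 increments; reduction = 2 × $110 = $220, leaving $6,380.
Small Business Credit: $36,950 is below the $203,200 cutoff, so the full $6,675 applies.
Total: $6,380 + $6,675 = $13,055.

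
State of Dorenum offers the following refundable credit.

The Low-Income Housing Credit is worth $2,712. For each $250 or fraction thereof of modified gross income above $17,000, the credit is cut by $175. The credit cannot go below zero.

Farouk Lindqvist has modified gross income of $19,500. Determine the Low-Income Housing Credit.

$962

Low-Income Housing Credit: income exceeds $17,000 by $2,500, which is 10 full-or-partial $250 increments; reduction = 10 × $175 = $1,750, leaving $962.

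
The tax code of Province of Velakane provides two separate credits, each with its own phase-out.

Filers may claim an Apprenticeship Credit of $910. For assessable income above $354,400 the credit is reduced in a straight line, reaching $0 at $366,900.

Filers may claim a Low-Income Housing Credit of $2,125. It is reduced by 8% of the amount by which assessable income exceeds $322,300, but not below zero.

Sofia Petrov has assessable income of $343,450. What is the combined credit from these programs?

Apprenticeship Credit: $343,450 is at or below the $354,400 threshold, so the full $910 applies.
Low-Income Housing Credit: 8% of the $21,150 excess over $322,300 is $1,692; credit = $2,125 − $1,692 = $433.
Total: $910 + $433 = $1,343.

$1,343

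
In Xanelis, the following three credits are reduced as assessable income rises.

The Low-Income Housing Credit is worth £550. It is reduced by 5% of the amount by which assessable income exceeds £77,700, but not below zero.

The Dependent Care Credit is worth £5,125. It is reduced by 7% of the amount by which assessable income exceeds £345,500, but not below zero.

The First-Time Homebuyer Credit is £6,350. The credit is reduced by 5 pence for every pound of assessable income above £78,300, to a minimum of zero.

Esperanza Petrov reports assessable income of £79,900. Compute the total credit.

£11,835

Low-Income Housing Credit: 5% of the £2,200 excess over £77,700 is £110; credit = £550 − £110 = £440.
Dependent Care Credit: £79,900 is at or below the £345,500 threshold, so the full £5,125 applies.
First-Time Homebuyer Credit: 5% of the £1,600 excess over £78,300 is £80; credit = £6,350 − £80 = £6,270.
Total: £440 + £5,125 + £6,270 = £11,835.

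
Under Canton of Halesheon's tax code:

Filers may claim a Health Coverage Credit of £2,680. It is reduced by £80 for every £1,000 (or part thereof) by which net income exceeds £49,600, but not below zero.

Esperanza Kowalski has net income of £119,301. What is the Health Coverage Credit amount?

£0

Health Coverage Credit: income exceeds £49,600 by £69,701 → 70 increments × £80 = £5,600 ≥ base, so the credit is £0.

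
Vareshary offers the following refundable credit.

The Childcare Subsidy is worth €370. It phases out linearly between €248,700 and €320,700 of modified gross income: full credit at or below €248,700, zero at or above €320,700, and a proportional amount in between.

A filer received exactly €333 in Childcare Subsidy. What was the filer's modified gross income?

€255,900

€333 is 333/370 of the full €370, so 37/370 of the €72,000 range has been used: income = €248,700 + €72,000 × 37/370 = €255,900.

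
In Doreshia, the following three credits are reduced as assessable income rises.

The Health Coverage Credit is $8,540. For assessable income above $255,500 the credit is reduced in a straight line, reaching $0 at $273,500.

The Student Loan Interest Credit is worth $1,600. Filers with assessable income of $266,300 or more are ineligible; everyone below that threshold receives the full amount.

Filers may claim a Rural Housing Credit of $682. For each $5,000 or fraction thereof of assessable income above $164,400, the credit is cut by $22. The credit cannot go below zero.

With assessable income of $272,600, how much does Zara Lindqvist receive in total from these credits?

Health Coverage Credit: $272,600 is $17,100 into a $18,000 phase-out range, leaving 900/18,000 of the credit: $8,540 × 900/18,000 = $427.
Student Loan Interest Credit: $272,600 meets or exceeds the $266,300 cutoff, so the credit is $0.
Rural Housing Credit: income exceeds $164,400 by $108,200, which is 22 full-or-partial $5,000 increments; reduction = 22 × $22 = $484, leaving $198.
Total: $427 + $0 + $198 = $625.

$625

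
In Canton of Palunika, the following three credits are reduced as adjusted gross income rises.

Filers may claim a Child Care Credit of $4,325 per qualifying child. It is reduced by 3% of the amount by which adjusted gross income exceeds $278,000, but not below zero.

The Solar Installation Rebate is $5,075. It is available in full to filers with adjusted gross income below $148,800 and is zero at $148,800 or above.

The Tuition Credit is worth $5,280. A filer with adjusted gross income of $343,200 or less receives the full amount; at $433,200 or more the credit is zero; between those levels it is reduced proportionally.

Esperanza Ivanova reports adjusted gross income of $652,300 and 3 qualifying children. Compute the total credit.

Child Care Credit: base = 3 × $4,325 = $12,975. 3% of the $374,300 excess over $278,000 is $11,229; credit = $12,975 − $11,229 = $1,746.
Solar Installation Rebate: $652,300 meets or exceeds the $148,800 cutoff, so the credit is $0.
Tuition Credit: $652,300 is at or above $433,200, so the credit is $0.
Total: $1,746 + $0 + $0 = $1,746.

$1,746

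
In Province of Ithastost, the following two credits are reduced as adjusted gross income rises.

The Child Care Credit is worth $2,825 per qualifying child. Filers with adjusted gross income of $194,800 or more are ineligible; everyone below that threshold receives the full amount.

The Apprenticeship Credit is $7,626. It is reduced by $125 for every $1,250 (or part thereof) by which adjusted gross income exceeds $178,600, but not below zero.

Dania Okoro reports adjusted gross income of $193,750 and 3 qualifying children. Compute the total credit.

Child Care Credit: base = 3 × $2,825 = $8,475. $193,750 is below the $194,800 cutoff, so the full $8,475 applies.
Apprenticeship Credit: income exceeds $178,600 by $15,150, which is 13 full-or-partial $1,250 increments; reduction = 13 × $125 = $1,625, leaving $6,001.
Total: $8,475 + $6,001 = $14,476.

$14,476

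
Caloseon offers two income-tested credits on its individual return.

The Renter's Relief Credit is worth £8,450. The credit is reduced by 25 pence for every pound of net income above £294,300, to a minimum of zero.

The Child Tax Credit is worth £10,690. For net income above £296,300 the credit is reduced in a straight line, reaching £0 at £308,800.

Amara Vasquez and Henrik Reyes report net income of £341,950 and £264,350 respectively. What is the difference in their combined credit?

Amara (£341,950): Renter's Relief Credit: 25% of the £47,650 excess over £294,300 is £11,912.50 ≥ base, so the credit is £0. Child Tax Credit: £341,950 is at or above £308,800, so the credit is £0. total £0 + £0 = £0
Henrik (£264,350): Renter's Relief Credit: £264,350 is at or below the £294,300 threshold, so the full £8,450 applies. Child Tax Credit: £264,350 is at or below the £296,300 threshold, so the full £10,690 applies. total £8,450 + £10,690 = £19,140
Difference: |£0 − £19,140| = £19,140.

£19,140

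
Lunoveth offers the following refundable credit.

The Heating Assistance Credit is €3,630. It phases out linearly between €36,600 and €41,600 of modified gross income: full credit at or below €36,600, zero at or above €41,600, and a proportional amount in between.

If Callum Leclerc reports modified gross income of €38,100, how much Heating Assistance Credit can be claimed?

€2,541

Heating Assistance Credit: €38,100 is €1,500 into a €5,000 phase-out range, leaving 3,500/5,000 of the credit: €3,630 × 3,500/5,000 = €2,541.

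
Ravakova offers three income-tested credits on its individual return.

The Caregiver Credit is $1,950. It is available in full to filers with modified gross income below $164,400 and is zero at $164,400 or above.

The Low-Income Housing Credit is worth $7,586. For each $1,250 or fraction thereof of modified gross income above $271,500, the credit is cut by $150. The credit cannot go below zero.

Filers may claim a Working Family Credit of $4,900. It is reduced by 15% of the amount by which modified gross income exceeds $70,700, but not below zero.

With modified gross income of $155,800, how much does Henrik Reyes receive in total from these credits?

Caregiver Credit: $155,800 is below the $164,400 cutoff, so the full $1,950 applies.
Low-Income Housing Credit: $155,800 is at or below the $271,500 threshold, so the full $7,586 applies.
Working Family Credit: 15% of the $85,100 excess over $70,700 is $12,765 ≥ base, so the credit is $0.
Total: $1,950 + $7,586 + $0 = $9,536.

$9,536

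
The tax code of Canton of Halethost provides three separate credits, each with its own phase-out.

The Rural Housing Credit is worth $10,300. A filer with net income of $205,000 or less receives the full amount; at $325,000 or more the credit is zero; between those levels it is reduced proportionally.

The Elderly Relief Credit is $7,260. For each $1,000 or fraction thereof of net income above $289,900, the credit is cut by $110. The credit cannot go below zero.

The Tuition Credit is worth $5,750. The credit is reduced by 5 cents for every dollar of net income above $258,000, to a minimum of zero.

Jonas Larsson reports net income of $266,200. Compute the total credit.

Rural Housing Credit: $266,200 is $61,200 into a $120,000 phase-out range, leaving 58,800/120,000 of the credit: $10,300 × 58,800/120,000 = $5,047.
Elderly Relief Credit: $266,200 is at or below the $289,900 threshold, so the full $7,260 applies.
Tuition Credit: 5% of the $8,200 excess over $258,000 is $410; credit = $5,750 − $410 = $5,340.
Total: $5,047 + $7,260 + $5,340 = $17,647.

$17,647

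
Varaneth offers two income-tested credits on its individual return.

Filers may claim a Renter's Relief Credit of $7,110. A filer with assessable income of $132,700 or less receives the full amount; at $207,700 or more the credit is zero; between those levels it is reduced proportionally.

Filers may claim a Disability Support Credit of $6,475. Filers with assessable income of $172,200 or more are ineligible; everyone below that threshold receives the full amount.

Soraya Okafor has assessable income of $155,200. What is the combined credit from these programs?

Renter's Relief Credit: $155,200 is $22,500 into a $75,000 phase-out range, leaving 52,500/75,000 of the credit: $7,110 × 52,500/75,000 = $4,977.
Disability Support Credit: $155,200 is below the $172,200 cutoff, so the full $6,475 applies.
Total: $4,977 + $6,475 = $11,452.

$11,452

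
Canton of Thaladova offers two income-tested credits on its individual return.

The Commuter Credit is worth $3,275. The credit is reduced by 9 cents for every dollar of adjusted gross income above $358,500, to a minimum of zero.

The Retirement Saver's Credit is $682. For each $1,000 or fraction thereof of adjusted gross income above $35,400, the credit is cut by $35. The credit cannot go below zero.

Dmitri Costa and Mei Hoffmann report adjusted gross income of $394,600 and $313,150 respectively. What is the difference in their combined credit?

Dmitri ($394,600): Commuter Credit: 9% of the $36,100 excess over $358,500 is $3,249; credit = $3,275 − $3,249 = $26. Retirement Saver's Credit: income exceeds $35,400 by $359,200 → 360 increments × $35 = $12,600 ≥ base, so the credit is $0. total $26 + $0 = $26
Mei ($313,150): Commuter Credit: $313,150 is at or below the $358,500 threshold, so the full $3,275 applies. Retirement Saver's Credit: income exceeds $35,400 by $277,750 → 278 increments × $35 = $9,730 ≥ base, so the credit is $0. total $3,275 + $0 = $3,275
Difference: |$26 − $3,275| = $3,249.

$3,249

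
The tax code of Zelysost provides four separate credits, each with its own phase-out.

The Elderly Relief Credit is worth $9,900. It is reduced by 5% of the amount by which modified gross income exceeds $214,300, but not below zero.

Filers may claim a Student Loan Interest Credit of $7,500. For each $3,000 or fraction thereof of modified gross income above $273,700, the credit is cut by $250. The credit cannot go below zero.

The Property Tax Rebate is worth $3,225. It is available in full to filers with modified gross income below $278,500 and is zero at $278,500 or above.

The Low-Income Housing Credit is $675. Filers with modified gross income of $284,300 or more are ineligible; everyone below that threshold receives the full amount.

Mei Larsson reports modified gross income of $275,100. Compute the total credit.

Elderly Relief Credit: 5% of the $60,800 excess over $214,300 is $3,040; credit = $9,900 − $3,040 = $6,860.
Student Loan Interest Credit: income exceeds $273,700 by $1,400, which is 1 full-or-partial $3,000 increment; reduction = 1 × $250 = $250, leaving $7,250.
Property Tax Rebate: $275,100 is below the $278,500 cutoff, so the full $3,225 applies.
Low-Income Housing Credit: $275,100 is below the $284,300 cutoff, so the full $675 applies.
Total: $6,860 + $7,250 + $3,225 + $675 = $18,010.

$18,010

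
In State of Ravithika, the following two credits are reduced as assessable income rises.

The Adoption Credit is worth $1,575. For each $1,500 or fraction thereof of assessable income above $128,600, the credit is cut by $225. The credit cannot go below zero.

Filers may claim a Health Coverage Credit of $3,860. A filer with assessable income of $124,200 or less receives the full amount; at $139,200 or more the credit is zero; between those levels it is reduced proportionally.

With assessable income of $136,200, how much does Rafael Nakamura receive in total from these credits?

Adoption Credit: income exceeds $128,600 by $7,600, which is 6 full-or-partial $1,500 increments; reduction = 6 × $225 = $1,350, leaving $225.
Health Coverage Credit: $136,200 is $12,000 into a $15,000 phase-out range, leaving 3,000/15,000 of the credit: $3,860 × 3,000/15,000 = $772.
Total: $225 + $772 = $997.

$997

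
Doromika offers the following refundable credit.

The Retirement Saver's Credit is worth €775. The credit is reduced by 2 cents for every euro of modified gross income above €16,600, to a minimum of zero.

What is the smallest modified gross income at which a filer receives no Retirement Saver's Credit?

€55,350

The credit falls by 2% of each euro above €16,600, so it reaches zero when the excess is €775 / 2% = €38,750: income = €16,600 + €38,750 = €55,350.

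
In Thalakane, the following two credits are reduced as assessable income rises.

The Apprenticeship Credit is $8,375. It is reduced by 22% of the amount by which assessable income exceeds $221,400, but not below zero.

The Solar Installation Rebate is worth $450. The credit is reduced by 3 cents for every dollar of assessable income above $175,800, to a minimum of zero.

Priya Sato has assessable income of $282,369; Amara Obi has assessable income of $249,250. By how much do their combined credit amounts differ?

$2,248

Priya ($282,369): Apprenticeship Credit: 22% of the $60,969 excess over $221,400 is $13,413.18 ≥ base, so the credit is $0. Solar Installation Rebate: 3% of the $106,569 excess over $175,800 is $3,197.07 ≥ base, so the credit is $0. total $0 + $0 = $0
Amara ($249,250): Apprenticeship Credit: 22% of the $27,850 excess over $221,400 is $6,127; credit = $8,375 − $6,127 = $2,248. Solar Installation Rebate: 3% of the $73,450 excess over $175,800 is $2,203.50 ≥ base, so the credit is $0. total $2,248 + $0 = $2,248
Difference: |$0 − $2,248| = $2,248.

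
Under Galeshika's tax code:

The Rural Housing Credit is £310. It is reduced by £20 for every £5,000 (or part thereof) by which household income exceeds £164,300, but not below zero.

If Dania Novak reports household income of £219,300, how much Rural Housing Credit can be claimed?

£90

Rural Housing Credit: income exceeds £164,300 by £55,000, which is 11 full-or-partial £5,000 increments; reduction = 11 × £20 = £220, leaving £90.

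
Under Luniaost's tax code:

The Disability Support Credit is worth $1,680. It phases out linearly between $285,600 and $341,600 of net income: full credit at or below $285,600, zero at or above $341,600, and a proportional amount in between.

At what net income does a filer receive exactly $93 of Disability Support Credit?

$338,500

$93 is 93/1,680 of the full $1,680, so 1,587/1,680 of the $56,000 range has been used: income = $285,600 + $56,000 × 1,587/1,680 = $338,500.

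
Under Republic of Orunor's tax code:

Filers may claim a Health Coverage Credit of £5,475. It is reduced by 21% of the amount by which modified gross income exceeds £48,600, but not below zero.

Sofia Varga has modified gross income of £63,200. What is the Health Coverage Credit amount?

£2,409

Health Coverage Credit: 21% of the £14,600 excess over £48,600 is £3,066; credit = £5,475 − £3,066 = £2,409.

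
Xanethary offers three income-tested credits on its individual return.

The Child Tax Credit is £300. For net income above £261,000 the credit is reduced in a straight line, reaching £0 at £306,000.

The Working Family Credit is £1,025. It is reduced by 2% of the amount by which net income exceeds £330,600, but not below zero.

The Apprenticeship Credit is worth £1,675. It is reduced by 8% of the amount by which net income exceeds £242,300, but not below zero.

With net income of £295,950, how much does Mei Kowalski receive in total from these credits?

£1,092

Child Tax Credit: £295,950 is £34,950 into a £45,000 phase-out range, leaving 10,050/45,000 of the credit: £300 × 10,050/45,000 = £67.
Working Family Credit: £295,950 is at or below the £330,600 threshold, so the full £1,025 applies.
Apprenticeship Credit: 8% of the £53,650 excess over £242,300 is £4,292 ≥ base, so the credit is £0.
Total: £67 + £1,025 + £0 = £1,092.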